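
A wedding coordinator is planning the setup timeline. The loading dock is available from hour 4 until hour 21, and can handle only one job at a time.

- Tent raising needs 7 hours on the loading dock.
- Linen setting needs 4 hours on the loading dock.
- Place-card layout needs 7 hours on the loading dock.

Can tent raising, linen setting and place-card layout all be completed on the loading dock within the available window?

The loading dock window is 21 − 4 = 17 hours.
Running back to back, the jobs need 7 + 4 + 7 = 18 hours on the loading dock.
Since 18 > 17, they cannot all fit.

No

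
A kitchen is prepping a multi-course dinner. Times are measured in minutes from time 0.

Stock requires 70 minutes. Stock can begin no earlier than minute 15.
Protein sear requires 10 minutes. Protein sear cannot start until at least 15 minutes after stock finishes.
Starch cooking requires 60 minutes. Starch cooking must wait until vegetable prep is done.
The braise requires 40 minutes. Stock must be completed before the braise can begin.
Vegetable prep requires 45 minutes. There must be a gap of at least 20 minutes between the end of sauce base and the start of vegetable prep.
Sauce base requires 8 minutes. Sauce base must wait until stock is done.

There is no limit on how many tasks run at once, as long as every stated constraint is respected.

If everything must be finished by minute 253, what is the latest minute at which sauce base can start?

Starch cooking has no dependents, so it just needs to finish by minute 253. Starting by 253 − 60 = minute 193 achieves that.
Vegetable prep feeds into starch cooking (must start by minute 193); so vegetable prep must finish by minute 193 and therefore start by minute 148.
Sauce base must finish before vegetable prep (must start by minute 148, minus 20-minute gap → minute 128). With an 8-minute duration, sauce base must start by 128 − 8 = minute 120.

120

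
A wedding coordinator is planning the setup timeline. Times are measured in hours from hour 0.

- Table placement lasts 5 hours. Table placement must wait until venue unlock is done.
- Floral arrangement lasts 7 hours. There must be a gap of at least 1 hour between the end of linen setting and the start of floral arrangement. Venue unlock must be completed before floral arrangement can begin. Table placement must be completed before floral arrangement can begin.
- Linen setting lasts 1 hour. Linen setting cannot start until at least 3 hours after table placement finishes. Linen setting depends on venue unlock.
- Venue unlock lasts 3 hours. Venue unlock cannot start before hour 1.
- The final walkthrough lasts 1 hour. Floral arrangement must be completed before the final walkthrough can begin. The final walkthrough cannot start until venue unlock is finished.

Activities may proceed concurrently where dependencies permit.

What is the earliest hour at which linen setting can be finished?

13

Venue unlock cannot begin until its own release at hour 1. It runs from hour 1 to 1 + 3 = hour 4.
After venue unlock (finishes hour 4), table placement can start at hour 4 and finishes at hour 9.
Linen setting cannot start until table placement (finishes hour 9, plus 3-hour gap → hour 12); venue unlock (finishes hour 4). The controlling bound is hour 12, so linen setting finishes at 12 + 1 = hour 13.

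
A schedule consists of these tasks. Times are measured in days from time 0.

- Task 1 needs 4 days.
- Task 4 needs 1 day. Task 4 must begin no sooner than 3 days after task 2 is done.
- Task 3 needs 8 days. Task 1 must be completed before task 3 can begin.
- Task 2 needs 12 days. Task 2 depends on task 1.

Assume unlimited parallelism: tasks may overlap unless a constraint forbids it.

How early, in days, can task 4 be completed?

20

Task 1 can start immediately at day 0; it finishes at day 4.
After task 1 (finishes day 4), task 2 can start at day 4 and finishes at day 16.
Task 4 cannot begin until task 2 (finishes day 16, plus 3-day gap → day 19). It runs from day 19 to 19 + 1 = day 20.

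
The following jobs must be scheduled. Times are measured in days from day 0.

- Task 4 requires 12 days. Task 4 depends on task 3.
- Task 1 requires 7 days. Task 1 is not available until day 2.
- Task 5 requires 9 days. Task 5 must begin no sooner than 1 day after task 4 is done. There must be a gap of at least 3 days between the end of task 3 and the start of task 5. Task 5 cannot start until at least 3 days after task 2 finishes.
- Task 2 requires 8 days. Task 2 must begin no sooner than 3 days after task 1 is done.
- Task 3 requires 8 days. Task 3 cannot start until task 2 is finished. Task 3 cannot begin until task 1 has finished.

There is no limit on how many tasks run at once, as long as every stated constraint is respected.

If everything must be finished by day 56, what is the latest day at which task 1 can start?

8

Task 5 has no dependents, so it just needs to finish by day 56. Starting by 56 − 9 = day 47 achieves that.
Since task 5 (must start by day 47, minus 1-day gap → day 46) depends on it, task 4 must finish by day 46. Backing off its 12-day duration gives a latest start of day 34.
Task 3 must finish in time for task 4 (must start by day 34); task 5 (must start by day 47, minus 3-day gap → day 44). The tightest is day 34, so task 3 must start by 34 − 8 = day 26.
Task 2 must finish in time for task 3 (must start by day 26); task 5 (must start by day 47, minus 3-day gap → day 44). The tightest is day 26, so task 2 must start by 26 − 8 = day 18.
Task 1 has several dependents: task 2 (must start by day 18, minus 3-day gap → day 15); task 3 (must start by day 26). The earliest of those limits is day 15, so task 1 must start by 15 − 7 = day 8.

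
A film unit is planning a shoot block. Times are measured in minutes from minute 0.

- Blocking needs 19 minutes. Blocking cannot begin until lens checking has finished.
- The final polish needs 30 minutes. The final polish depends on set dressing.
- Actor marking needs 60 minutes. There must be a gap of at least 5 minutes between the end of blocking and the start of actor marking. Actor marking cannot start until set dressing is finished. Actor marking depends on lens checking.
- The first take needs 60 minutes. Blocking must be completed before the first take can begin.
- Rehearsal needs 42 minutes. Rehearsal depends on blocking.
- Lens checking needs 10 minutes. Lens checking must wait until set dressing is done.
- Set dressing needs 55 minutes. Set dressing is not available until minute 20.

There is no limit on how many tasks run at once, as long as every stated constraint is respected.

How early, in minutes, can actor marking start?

Set dressing waits on its own release at minute 20, so it starts at minute 20 and finishes at 20 + 55 = minute 75.
Lens checking cannot begin until set dressing (finishes minute 75). It runs from minute 75 to 75 + 10 = minute 85.
Blocking waits on lens checking (finishes minute 85), so it starts at minute 85 and finishes at 85 + 19 = minute 104.
Actor marking waits on blocking (finishes minute 104, plus 5-minute gap → minute 109); set dressing (finishes minute 75); lens checking (finishes minute 85). The latest of these is minute 109, which is the earliest actor marking can start.

109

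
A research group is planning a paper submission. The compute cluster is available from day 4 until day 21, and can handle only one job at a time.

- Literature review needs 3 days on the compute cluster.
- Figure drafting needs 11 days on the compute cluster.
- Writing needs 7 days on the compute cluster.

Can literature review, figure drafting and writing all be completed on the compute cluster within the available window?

No

The compute cluster window is 21 − 4 = 17 days.
Running back to back, the jobs need 3 + 11 + 7 = 21 days on the compute cluster.
Since 21 > 17, they cannot all fit.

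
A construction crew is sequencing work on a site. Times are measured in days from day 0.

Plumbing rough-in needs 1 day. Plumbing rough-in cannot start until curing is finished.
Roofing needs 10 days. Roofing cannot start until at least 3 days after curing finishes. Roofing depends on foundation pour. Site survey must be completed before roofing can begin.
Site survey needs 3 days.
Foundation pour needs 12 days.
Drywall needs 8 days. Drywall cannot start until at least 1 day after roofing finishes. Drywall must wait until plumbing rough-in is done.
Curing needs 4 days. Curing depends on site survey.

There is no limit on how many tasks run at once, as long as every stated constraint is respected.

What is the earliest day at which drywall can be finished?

Foundation pour has no prerequisites, so it starts at day 0 and finishes at day 12.
Site survey can start immediately at day 0; it finishes at day 3.
After site survey (finishes day 3), curing can start at day 3 and finishes at day 7.
After curing (finishes day 7), plumbing rough-in can start at day 7 and finishes at day 8.
Roofing has to wait for curing (finishes day 7, plus 3-day gap → day 10); foundation pour (finishes day 12); site survey (finishes day 3). The latest of these is day 12, so roofing runs day 12 to 12 + 10 = day 22.
Drywall needs all of roofing (finishes day 22, plus 1-day gap → day 23); plumbing rough-in (finishes day 8). That puts its earliest start at day 23; it finishes at 23 + 8 = day 31.

31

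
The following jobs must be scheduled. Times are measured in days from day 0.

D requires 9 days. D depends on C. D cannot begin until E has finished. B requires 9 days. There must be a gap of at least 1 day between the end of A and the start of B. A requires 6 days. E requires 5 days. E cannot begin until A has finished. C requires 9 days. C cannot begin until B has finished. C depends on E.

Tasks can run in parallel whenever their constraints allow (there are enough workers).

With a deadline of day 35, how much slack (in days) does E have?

Nothing blocks A, so it runs from day 0 to day 6.
After A (finishes day 6), E can start at day 6 and finishes at day 11.

Working backward from the deadline:
To finish by day 35, D (duration 9) must start no later than day 26.
C feeds into D (must start by day 26); so C must finish by day 26 and therefore start by day 17.
E has several dependents: C (must start by day 17); D (must start by day 26). The earliest of those limits is day 17, so E must start by 17 − 5 = day 12.
So E can start as early as day 6 and as late as day 12, giving 12 − 6 = 6 days of slack.

6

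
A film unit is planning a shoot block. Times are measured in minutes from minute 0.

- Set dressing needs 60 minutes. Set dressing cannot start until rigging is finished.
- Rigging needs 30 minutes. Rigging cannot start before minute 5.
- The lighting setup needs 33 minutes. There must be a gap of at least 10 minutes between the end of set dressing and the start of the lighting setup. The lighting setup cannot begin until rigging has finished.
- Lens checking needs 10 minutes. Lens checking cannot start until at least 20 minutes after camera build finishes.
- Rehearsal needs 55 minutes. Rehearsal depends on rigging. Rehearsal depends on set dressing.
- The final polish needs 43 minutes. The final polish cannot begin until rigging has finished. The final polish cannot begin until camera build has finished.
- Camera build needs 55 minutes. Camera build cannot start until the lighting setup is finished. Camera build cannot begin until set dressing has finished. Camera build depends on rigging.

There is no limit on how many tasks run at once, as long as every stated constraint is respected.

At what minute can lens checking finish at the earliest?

223

Rigging waits on its own release at minute 5, so it starts at minute 5 and finishes at 5 + 30 = minute 35.
Set dressing cannot begin until rigging (finishes minute 35). It runs from minute 35 to 35 + 60 = minute 95.
The lighting setup needs all of set dressing (finishes minute 95, plus 10-minute gap → minute 105); rigging (finishes minute 35). That puts its earliest start at minute 105; it finishes at 105 + 33 = minute 138.
Camera build has to wait for the lighting setup (finishes minute 138); set dressing (finishes minute 95); rigging (finishes minute 35). The latest of these is minute 138, so camera build runs minute 138 to 138 + 55 = minute 193.
Lens checking cannot begin until camera build (finishes minute 193, plus 20-minute gap → minute 213). It runs from minute 213 to 213 + 10 = minute 223.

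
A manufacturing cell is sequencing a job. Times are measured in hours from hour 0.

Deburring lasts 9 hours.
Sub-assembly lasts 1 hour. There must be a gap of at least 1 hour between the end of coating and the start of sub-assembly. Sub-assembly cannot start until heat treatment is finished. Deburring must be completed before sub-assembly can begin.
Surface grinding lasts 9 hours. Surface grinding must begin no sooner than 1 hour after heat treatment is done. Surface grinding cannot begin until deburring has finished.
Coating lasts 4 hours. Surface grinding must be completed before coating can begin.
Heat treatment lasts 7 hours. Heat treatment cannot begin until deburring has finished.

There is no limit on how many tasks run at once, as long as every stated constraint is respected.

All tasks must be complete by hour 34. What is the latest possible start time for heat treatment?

Nothing follows sub-assembly; the deadline of hour 34 is its only limit. It must start by 34 − 1 = hour 33.
Since sub-assembly (must start by hour 33, minus 1-hour gap → hour 32) depends on it, coating must finish by hour 32. Backing off its 4-hour duration gives a latest start of hour 28.
Since coating (must start by hour 28) depends on it, surface grinding must finish by hour 28. Backing off its 9-hour duration gives a latest start of hour 19.
Heat treatment has several dependents: surface grinding (must start by hour 19, minus 1-hour gap → hour 18); sub-assembly (must start by hour 33). The earliest of those limits is hour 18, so heat treatment must start by 18 − 7 = hour 11.

11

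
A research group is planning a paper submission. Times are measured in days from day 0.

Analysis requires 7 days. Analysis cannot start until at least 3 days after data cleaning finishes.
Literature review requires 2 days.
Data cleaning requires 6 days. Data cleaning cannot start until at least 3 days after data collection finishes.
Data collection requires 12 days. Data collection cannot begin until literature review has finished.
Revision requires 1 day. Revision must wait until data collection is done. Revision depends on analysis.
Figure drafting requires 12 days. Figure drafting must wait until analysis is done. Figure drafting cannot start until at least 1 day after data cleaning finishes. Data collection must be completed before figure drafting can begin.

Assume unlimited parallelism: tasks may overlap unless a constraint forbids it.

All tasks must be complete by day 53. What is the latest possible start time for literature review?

8

To finish by day 53, figure drafting (duration 12) must start no later than day 41.
To finish by day 53, revision (duration 1) must start no later than day 52.
Analysis must finish in time for figure drafting (must start by day 41); revision (must start by day 52). The tightest is day 41, so analysis must start by 41 − 7 = day 34.
Data cleaning feeds analysis (must start by day 34, minus 3-day gap → day 31); figure drafting (must start by day 41, minus 1-day gap → day 40). Taking the minimum, data cleaning must finish by day 31 and start by 31 − 6 = day 25.
For data collection: data cleaning (must start by day 25, minus 3-day gap → day 22); figure drafting (must start by day 41); revision (must start by day 52). The most restrictive is day 22; with a 12-day duration, data collection must start by day 10.
Since data collection (must start by day 10) depends on it, literature review must finish by day 10. Backing off its 2-day duration gives a latest start of day 8.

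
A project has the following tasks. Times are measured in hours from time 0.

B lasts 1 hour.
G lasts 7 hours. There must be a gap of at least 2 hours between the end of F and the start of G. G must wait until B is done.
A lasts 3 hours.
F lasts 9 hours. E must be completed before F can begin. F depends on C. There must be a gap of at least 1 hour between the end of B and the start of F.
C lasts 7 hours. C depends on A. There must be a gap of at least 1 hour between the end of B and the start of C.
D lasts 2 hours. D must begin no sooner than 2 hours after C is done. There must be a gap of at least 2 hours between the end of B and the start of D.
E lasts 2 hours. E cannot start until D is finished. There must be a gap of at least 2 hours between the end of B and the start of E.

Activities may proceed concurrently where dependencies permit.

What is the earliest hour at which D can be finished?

14

B can start immediately at hour 0; it finishes at hour 1.
A can start immediately at hour 0; it finishes at hour 3.
C needs all of A (finishes hour 3); B (finishes hour 1, plus 1-hour gap → hour 2). That puts its earliest start at hour 3; it finishes at 3 + 7 = hour 10.
For D: C (finishes hour 10, plus 2-hour gap → hour 12); B (finishes hour 1, plus 2-hour gap → hour 3). Taking the maximum gives a start of hour 12, and it finishes at 12 + 2 = hour 14.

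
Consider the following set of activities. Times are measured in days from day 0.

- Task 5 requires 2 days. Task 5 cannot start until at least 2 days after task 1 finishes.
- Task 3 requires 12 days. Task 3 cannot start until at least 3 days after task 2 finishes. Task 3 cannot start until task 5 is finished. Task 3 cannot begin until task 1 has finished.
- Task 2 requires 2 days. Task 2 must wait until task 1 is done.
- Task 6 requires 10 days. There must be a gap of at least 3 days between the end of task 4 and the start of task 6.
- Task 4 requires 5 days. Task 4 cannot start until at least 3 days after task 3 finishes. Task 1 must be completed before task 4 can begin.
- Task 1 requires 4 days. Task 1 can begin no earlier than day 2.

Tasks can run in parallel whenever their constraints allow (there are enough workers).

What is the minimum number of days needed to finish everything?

44

After its own release at day 2, task 1 can start at day 2 and finishes at day 6.
Task 5 waits on task 1 (finishes day 6, plus 2-day gap → day 8), so it starts at day 8 and finishes at 8 + 2 = day 10.
Task 2 waits on task 1 (finishes day 6), so it starts at day 6 and finishes at 6 + 2 = day 8.
For task 3: task 2 (finishes day 8, plus 3-day gap → day 11); task 5 (finishes day 10); task 1 (finishes day 6). Taking the maximum gives a start of day 11, and it finishes at 11 + 12 = day 23.
Task 4 has to wait for task 3 (finishes day 23, plus 3-day gap → day 26); task 1 (finishes day 6). The latest of these is day 26, so task 4 runs day 26 to 26 + 5 = day 31.
Task 6 waits on task 4 (finishes day 31, plus 3-day gap → day 34), so it starts at day 34 and finishes at 34 + 10 = day 44.
All tasks are finished once the last one completes. Finish times: Task 1 at 6, Task 2 at 8, Task 3 at 23, Task 4 at 31, Task 5 at 10, Task 6 at 44. The latest is day 44.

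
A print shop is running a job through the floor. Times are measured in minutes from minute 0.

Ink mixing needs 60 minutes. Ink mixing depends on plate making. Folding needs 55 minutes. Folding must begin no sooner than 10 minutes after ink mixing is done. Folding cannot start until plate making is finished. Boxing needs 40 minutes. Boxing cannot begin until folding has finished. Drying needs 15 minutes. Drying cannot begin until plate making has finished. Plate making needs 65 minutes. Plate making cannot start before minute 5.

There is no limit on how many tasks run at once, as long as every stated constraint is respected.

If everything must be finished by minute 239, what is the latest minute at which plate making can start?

Boxing has no dependents, so it just needs to finish by minute 239. Starting by 239 − 40 = minute 199 achieves that.
Folding must finish before boxing (must start by minute 199). With a 55-minute duration, folding must start by 199 − 55 = minute 144.
Ink mixing must finish before folding (must start by minute 144, minus 10-minute gap → minute 134). With a 60-minute duration, ink mixing must start by 134 − 60 = minute 74.
To finish by minute 239, drying (duration 15) must start no later than minute 224.
For plate making: ink mixing (must start by minute 74); drying (must start by minute 224); folding (must start by minute 144). The most restrictive is minute 74; with a 65-minute duration, plate making must start by minute 9.

9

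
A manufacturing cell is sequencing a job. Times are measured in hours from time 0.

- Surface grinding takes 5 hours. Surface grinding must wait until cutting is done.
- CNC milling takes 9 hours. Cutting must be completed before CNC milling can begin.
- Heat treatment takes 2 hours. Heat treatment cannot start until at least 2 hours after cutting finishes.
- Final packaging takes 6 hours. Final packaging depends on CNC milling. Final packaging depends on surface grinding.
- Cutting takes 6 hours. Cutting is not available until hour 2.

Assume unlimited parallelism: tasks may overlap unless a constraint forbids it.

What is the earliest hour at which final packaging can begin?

Cutting waits on its own release at hour 2, so it starts at hour 2 and finishes at 2 + 6 = hour 8.
After cutting (finishes hour 8), surface grinding can start at hour 8 and finishes at hour 13.
CNC milling waits on cutting (finishes hour 8), so it starts at hour 8 and finishes at 8 + 9 = hour 17.
Final packaging waits on CNC milling (finishes hour 17); surface grinding (finishes hour 13). The latest of these is hour 17, which is the earliest final packaging can start.

17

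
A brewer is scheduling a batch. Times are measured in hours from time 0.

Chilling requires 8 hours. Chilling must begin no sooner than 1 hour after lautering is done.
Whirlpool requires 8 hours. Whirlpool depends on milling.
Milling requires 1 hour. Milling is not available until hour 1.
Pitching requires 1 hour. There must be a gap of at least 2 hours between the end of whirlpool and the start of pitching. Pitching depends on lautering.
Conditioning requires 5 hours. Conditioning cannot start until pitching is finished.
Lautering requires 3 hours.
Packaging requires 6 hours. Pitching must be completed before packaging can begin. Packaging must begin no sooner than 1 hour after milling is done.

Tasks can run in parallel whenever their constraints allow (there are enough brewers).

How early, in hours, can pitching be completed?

Lautering can start immediately at hour 0; it finishes at hour 3.
After its own release at hour 1, milling can start at hour 1 and finishes at hour 2.
Whirlpool cannot begin until milling (finishes hour 2). It runs from hour 2 to 2 + 8 = hour 10.
Pitching cannot start until whirlpool (finishes hour 10, plus 2-hour gap → hour 12); lautering (finishes hour 3). The controlling bound is hour 12, so pitching finishes at 12 + 1 = hour 13.

13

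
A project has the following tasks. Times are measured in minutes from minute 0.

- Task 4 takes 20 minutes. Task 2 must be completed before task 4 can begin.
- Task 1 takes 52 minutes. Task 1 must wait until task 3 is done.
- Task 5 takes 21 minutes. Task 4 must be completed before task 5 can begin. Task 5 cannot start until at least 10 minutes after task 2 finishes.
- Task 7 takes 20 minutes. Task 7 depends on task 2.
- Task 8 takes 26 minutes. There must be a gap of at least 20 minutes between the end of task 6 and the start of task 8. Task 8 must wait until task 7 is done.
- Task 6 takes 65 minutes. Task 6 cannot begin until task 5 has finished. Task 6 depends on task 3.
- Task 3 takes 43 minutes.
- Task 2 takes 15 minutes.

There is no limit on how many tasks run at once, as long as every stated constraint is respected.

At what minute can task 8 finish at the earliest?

Nothing blocks task 3, so it runs from minute 0 to minute 43.
Task 2 has no prerequisites, so it starts at minute 0 and finishes at minute 15.
Task 7 cannot begin until task 2 (finishes minute 15). It runs from minute 15 to 15 + 20 = minute 35.
After task 2 (finishes minute 15), task 4 can start at minute 15 and finishes at minute 35.
Task 5 cannot start until task 4 (finishes minute 35); task 2 (finishes minute 15, plus 10-minute gap → minute 25). The controlling bound is minute 35, so task 5 finishes at 35 + 21 = minute 56.
Task 6 has to wait for task 5 (finishes minute 56); task 3 (finishes minute 43). The latest of these is minute 56, so task 6 runs minute 56 to 56 + 65 = minute 121.
For task 8: task 6 (finishes minute 121, plus 20-minute gap → minute 141); task 7 (finishes minute 35). Taking the maximum gives a start of minute 141, and it finishes at 141 + 26 = minute 167.

167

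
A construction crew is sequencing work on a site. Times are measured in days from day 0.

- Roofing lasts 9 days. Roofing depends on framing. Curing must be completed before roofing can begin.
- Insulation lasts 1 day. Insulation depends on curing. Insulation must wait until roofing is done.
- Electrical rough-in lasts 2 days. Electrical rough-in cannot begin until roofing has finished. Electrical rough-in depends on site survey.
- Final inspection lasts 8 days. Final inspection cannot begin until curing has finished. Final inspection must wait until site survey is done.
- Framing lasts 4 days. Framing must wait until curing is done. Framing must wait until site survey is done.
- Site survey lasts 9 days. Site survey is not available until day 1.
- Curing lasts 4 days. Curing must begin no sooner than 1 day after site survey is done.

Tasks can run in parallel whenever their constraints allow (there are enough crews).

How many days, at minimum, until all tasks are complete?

30

Site survey waits on its own release at day 1, so it starts at day 1 and finishes at 1 + 9 = day 10.
After site survey (finishes day 10, plus 1-day gap → day 11), curing can start at day 11 and finishes at day 15.
Final inspection has to wait for curing (finishes day 15); site survey (finishes day 10). The latest of these is day 15, so final inspection runs day 15 to 15 + 8 = day 23.
Framing cannot start until curing (finishes day 15); site survey (finishes day 10). The controlling bound is day 15, so framing finishes at 15 + 4 = day 19.
Roofing cannot start until framing (finishes day 19); curing (finishes day 15). The controlling bound is day 19, so roofing finishes at 19 + 9 = day 28.
Insulation cannot start until curing (finishes day 15); roofing (finishes day 28). The controlling bound is day 28, so insulation finishes at 28 + 1 = day 29.
Electrical rough-in needs all of roofing (finishes day 28); site survey (finishes day 10). That puts its earliest start at day 28; it finishes at 28 + 2 = day 30.
All tasks are finished once the last one completes. Finish times: Site survey at 10, Curing at 15, Framing at 19, Roofing at 28, Electrical rough-in at 30, Insulation at 29, Final inspection at 23. The latest is day 30.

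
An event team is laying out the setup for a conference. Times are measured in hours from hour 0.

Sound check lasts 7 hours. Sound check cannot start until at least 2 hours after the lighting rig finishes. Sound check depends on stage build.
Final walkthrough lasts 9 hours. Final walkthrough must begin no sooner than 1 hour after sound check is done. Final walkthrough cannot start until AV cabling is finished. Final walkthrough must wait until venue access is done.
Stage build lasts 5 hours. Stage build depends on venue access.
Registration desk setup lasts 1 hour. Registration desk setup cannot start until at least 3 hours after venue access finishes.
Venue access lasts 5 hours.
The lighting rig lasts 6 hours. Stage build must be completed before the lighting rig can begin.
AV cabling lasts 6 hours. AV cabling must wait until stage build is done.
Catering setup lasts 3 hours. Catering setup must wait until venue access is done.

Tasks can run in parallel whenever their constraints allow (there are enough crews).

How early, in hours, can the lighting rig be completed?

16

Venue access can start immediately at hour 0; it finishes at hour 5.
After venue access (finishes hour 5), stage build can start at hour 5 and finishes at hour 10.
After stage build (finishes hour 10), the lighting rig can start at hour 10 and finishes at hour 16.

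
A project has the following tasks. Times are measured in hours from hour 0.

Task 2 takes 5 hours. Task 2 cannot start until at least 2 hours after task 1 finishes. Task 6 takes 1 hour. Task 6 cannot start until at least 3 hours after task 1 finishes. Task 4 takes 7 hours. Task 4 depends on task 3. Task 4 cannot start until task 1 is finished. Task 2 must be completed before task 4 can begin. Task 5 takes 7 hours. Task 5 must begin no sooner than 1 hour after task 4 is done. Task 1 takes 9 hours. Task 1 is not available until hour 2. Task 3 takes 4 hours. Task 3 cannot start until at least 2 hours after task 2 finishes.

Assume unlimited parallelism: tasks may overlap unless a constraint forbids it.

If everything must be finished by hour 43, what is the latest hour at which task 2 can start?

17

Task 5 must finish by hour 43; it takes 7 hours, so it must start by 43 − 7 = hour 36.
Task 4 must finish before task 5 (must start by hour 36, minus 1-hour gap → hour 35). With a 7-hour duration, task 4 must start by 35 − 7 = hour 28.
Task 3 must finish before task 4 (must start by hour 28). With a 4-hour duration, task 3 must start by 28 − 4 = hour 24.
Task 2 feeds task 3 (must start by hour 24, minus 2-hour gap → hour 22); task 4 (must start by hour 28). Taking the minimum, task 2 must finish by hour 22 and start by 22 − 5 = hour 17.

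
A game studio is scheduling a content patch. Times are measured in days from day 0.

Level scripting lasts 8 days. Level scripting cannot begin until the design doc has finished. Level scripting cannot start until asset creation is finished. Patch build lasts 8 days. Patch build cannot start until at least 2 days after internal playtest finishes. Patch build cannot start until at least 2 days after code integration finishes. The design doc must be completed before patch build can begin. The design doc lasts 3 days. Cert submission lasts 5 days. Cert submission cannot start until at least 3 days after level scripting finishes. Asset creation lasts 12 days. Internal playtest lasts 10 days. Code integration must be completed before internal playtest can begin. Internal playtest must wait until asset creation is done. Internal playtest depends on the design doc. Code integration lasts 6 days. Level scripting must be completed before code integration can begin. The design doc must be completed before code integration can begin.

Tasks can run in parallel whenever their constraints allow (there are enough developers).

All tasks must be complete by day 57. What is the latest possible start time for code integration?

31

Patch build must finish by day 57; it takes 8 days, so it must start by 57 − 8 = day 49.
Internal playtest feeds into patch build (must start by day 49, minus 2-day gap → day 47); so internal playtest must finish by day 47 and therefore start by day 37.
Code integration must finish in time for internal playtest (must start by day 37); patch build (must start by day 49, minus 2-day gap → day 47). The tightest is day 37, so code integration must start by 37 − 6 = day 31.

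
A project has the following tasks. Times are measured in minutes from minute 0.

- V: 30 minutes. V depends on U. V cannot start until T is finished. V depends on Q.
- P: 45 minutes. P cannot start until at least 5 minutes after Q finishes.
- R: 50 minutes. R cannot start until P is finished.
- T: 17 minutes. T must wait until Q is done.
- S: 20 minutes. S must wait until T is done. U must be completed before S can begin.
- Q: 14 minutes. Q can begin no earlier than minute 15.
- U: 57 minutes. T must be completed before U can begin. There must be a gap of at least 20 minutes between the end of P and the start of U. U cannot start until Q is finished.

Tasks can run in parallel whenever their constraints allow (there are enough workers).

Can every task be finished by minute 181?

Q cannot begin until its own release at minute 15. It runs from minute 15 to 15 + 14 = minute 29.
T cannot begin until Q (finishes minute 29). It runs from minute 29 to 29 + 17 = minute 46.
After Q (finishes minute 29, plus 5-minute gap → minute 34), P can start at minute 34 and finishes at minute 79.
U cannot start until T (finishes minute 46); P (finishes minute 79, plus 20-minute gap → minute 99); Q (finishes minute 29). The controlling bound is minute 99, so U finishes at 99 + 57 = minute 156.
V cannot start until U (finishes minute 156); T (finishes minute 46); Q (finishes minute 29). The controlling bound is minute 156, so V finishes at 156 + 30 = minute 186.
For S: T (finishes minute 46); U (finishes minute 156). Taking the maximum gives a start of minute 156, and it finishes at 156 + 20 = minute 176.
R waits on P (finishes minute 79), so it starts at minute 79 and finishes at 79 + 50 = minute 129.
The earliest everything can be done is minute 186, which is after the deadline of 181, so it is not possible.

No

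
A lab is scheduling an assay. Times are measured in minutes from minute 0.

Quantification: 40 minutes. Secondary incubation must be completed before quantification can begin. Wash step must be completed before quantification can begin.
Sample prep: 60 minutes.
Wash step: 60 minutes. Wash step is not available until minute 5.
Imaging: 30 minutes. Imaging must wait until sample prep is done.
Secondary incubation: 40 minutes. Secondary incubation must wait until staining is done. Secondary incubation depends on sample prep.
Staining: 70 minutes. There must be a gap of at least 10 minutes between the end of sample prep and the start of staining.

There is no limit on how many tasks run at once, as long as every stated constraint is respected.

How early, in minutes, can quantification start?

180

Wash step waits on its own release at minute 5, so it starts at minute 5 and finishes at 5 + 60 = minute 65.
Sample prep can start immediately at minute 0; it finishes at minute 60.
Staining waits on sample prep (finishes minute 60, plus 10-minute gap → minute 70), so it starts at minute 70 and finishes at 70 + 70 = minute 140.
For secondary incubation: staining (finishes minute 140); sample prep (finishes minute 60). Taking the maximum gives a start of minute 140, and it finishes at 140 + 40 = minute 180.
Quantification waits on secondary incubation (finishes minute 180); wash step (finishes minute 65). The latest of these is minute 180, which is the earliest quantification can start.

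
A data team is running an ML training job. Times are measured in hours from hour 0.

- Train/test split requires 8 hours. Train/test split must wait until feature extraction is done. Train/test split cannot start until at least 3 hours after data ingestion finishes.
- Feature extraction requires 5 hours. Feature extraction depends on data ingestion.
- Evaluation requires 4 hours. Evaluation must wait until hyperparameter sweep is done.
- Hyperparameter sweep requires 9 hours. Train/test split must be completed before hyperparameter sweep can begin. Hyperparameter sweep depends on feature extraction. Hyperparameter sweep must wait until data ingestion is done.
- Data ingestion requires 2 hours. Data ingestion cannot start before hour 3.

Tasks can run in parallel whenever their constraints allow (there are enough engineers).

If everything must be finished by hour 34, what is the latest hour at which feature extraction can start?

Nothing follows evaluation; the deadline of hour 34 is its only limit. It must start by 34 − 4 = hour 30.
Since evaluation (must start by hour 30) depends on it, hyperparameter sweep must finish by hour 30. Backing off its 9-hour duration gives a latest start of hour 21.
Since hyperparameter sweep (must start by hour 21) depends on it, train/test split must finish by hour 21. Backing off its 8-hour duration gives a latest start of hour 13.
For feature extraction: train/test split (must start by hour 13); hyperparameter sweep (must start by hour 21). The most restrictive is hour 13; with a 5-hour duration, feature extraction must start by hour 8.

8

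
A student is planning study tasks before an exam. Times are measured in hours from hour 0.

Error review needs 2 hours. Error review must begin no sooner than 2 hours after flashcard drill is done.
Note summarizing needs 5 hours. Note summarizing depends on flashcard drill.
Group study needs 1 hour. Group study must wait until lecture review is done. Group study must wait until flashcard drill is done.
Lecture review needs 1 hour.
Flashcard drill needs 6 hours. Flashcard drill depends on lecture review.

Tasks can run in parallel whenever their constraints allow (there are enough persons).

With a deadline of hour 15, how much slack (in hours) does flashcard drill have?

3

Nothing blocks lecture review, so it runs from hour 0 to hour 1.
Flashcard drill cannot begin until lecture review (finishes hour 1). It runs from hour 1 to 1 + 6 = hour 7.

Working backward from the deadline:
To finish by hour 15, error review (duration 2) must start no later than hour 13.
To finish by hour 15, group study (duration 1) must start no later than hour 14.
To finish by hour 15, note summarizing (duration 5) must start no later than hour 10.
Flashcard drill must finish in time for error review (must start by hour 13, minus 2-hour gap → hour 11); group study (must start by hour 14); note summarizing (must start by hour 10). The tightest is hour 10, so flashcard drill must start by 10 − 6 = hour 4.
So flashcard drill can start as early as hour 1 and as late as hour 4, giving 4 − 1 = 3 hours of slack.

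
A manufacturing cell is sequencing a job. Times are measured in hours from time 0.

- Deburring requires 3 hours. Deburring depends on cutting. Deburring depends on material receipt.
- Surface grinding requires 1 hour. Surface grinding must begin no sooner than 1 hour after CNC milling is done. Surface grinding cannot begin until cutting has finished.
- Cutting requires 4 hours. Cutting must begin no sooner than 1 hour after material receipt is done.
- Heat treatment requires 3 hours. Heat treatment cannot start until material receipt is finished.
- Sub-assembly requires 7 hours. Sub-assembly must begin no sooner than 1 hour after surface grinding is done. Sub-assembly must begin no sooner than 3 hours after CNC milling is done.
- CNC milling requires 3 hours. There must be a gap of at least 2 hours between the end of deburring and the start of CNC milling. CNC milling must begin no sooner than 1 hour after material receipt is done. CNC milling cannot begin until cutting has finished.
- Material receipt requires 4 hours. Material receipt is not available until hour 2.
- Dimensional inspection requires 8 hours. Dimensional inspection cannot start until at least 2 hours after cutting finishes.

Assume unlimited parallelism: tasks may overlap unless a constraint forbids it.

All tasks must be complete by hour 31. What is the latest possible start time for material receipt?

To finish by hour 31, sub-assembly (duration 7) must start no later than hour 24.
Surface grinding feeds into sub-assembly (must start by hour 24, minus 1-hour gap → hour 23); so surface grinding must finish by hour 23 and therefore start by hour 22.
CNC milling has several dependents: surface grinding (must start by hour 22, minus 1-hour gap → hour 21); sub-assembly (must start by hour 24, minus 3-hour gap → hour 21). The earliest of those limits is hour 21, so CNC milling must start by 21 − 3 = hour 18.
Deburring feeds into CNC milling (must start by hour 18, minus 2-hour gap → hour 16); so deburring must finish by hour 16 and therefore start by hour 13.
Nothing follows dimensional inspection; the deadline of hour 31 is its only limit. It must start by 31 − 8 = hour 23.
Cutting must finish in time for deburring (must start by hour 13); CNC milling (must start by hour 18); surface grinding (must start by hour 22); dimensional inspection (must start by hour 23, minus 2-hour gap → hour 21). The tightest is hour 13, so cutting must start by 13 − 4 = hour 9.
Heat treatment must finish by hour 31; it takes 3 hours, so it must start by 31 − 3 = hour 28.
Material receipt feeds cutting (must start by hour 9, minus 1-hour gap → hour 8); deburring (must start by hour 13); CNC milling (must start by hour 18, minus 1-hour gap → hour 17); heat treatment (must start by hour 28). Taking the minimum, material receipt must finish by hour 8 and start by 8 − 4 = hour 4.

4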